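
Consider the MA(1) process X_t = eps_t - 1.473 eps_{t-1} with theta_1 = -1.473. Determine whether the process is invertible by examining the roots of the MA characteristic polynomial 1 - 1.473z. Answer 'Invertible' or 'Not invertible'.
\text{Not invertible}

The MA(q) characteristic polynomial is P(z) = 1 - 1.473z.
Invertibility requires all roots to lie outside the unit circle, i.e. |z| > 1 for every root.
This is linear in z: 1 + (-1.473) z = 0  =>  z = -1/(-1.473) = 0.678887,  |z| = 0.678887.
Moduli of all roots: 0.6789.
All moduli strictly greater than 1? No.
Verdict: Not invertible.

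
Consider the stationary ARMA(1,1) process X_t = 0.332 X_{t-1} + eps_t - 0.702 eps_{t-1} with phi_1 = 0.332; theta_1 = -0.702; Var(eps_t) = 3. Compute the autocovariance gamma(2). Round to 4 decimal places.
\gamma(2) = -0.3176

Multiply the model equation by X_{t-k} and take expectations. With theta_0 = psi_0 = 1 and psi_j the MA(infinity) weights, this gives
  gamma(k) - sum_i phi_i gamma(k-i) = c_k,
  c_k = sigma^2 * sum_{j=k..q} theta_j psi_{j-k}   (c_k = 0 for k > q),
using gamma(-m) = gamma(m).
psi-weights needed (psi_j = theta_j + sum_i phi_i psi_{j-i}):
  psi_1 = theta_1 + phi_1 = -0.702 + (0.332) = -0.37
Right-hand sides:
  c_0 = sigma^2 (1 + theta_1 psi_1) = 3 * (1 + (-0.702)(-0.37)) = 3 * 1.25974 = 3.77922
  c_1 = sigma^2 theta_1 = 3 * (-0.702) = -2.106
  c_2 = 0
Equations for k = 0 and k = 1 (AR order 1):
  gamma(0) = phi_1 gamma(1) + c_0
  gamma(1) = phi_1 gamma(0) + c_1
Substituting the second into the first: gamma(0) (1 - phi_1^2) = c_0 + phi_1 c_1, so
  gamma(0) = (c_0 + phi_1 c_1) / (1 - phi_1^2) = (3.77922 + (0.332)(-2.106)) / (1 - (0.332)^2) = 3.080028 / 0.889776 = 3.461577.
  gamma(1) = phi_1 gamma(0) + c_1 = (0.332)(3.461577) + (-2.106) = -0.956756.
For k = 2 (> q): gamma(2) = phi_1 gamma(1) = (0.332)(-0.956756) = -0.317643.
Therefore gamma(2) = -0.3176 (to 4 decimal places).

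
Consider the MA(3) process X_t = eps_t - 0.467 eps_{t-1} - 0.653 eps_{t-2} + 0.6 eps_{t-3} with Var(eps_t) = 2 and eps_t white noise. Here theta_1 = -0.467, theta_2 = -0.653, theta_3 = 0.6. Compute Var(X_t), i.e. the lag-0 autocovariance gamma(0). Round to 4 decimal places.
\gamma(0) = 4.0090

For an MA(q) process X_t = eps_t + sum_i theta_i eps_{t-i} with
Var(eps_t) = sigma^2, the variance is
  gamma(0) = sigma^2 * (1 + sum_i theta_i^2).
  sum_i theta_i^2 = (-0.467)^2 + (-0.653)^2 + (0.6)^2 = 0.218089 + 0.426409 + 0.36 = 1.004498.
  gamma(0) = 2 * (1 + 1.004498) = 2 * 2.004498 = 4.008996, which rounds to 4.0090.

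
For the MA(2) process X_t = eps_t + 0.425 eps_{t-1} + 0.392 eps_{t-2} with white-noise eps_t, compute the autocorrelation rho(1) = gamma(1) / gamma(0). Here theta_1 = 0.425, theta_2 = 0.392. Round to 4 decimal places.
\rho(1) = 0.4434

For an MA(q) process with theta_0 = 1, the autocovariance is
  gamma(k) = sigma^2 * sum_{i=0..q-k} theta_i * theta_{i+k},
and rho(k) = gamma(k) / gamma(0). Sigma^2 cancels.
  numerator   = (1)*(0.425) + (0.425)*(0.392) = 0.5916.
  denominator = (1)^2 + (0.425)^2 + (0.392)^2 = 1.334289.
  rho(1) = 0.5916 / 1.334289 = 0.4434.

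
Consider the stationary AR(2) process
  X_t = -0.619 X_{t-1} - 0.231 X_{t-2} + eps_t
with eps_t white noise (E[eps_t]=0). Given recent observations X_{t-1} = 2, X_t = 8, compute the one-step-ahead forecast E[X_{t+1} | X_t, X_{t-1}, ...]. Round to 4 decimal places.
E[X_{t+1} \mid \mathcal F_t] = -5.4140

For an AR(p) model X_t = c + sum_i phi_i X_{t-i} + eps_t, the
one-step-ahead conditional mean is
  E[X_{t+1} | X_t, ...] = c + sum_i phi_i X_{t+1-i}.
Substitute known values:
  E[X_{t+1} | ...] = (-0.619) * (8) + (-0.231) * (2)
                   = -5.4140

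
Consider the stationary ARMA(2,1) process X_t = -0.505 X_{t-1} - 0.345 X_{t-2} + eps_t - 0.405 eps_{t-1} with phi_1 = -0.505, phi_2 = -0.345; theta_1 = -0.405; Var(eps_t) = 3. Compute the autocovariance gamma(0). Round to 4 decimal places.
\gamma(0) = 5.8200

Multiply the model equation by X_{t-k} and take expectations. With theta_0 = psi_0 = 1 and psi_j the MA(infinity) weights, this gives
  gamma(k) - sum_i phi_i gamma(k-i) = c_k,
  c_k = sigma^2 * sum_{j=k..q} theta_j psi_{j-k}   (c_k = 0 for k > q),
using gamma(-m) = gamma(m).
psi-weights needed (psi_j = theta_j + sum_i phi_i psi_{j-i}):
  psi_1 = theta_1 + phi_1 = -0.405 + (-0.505) = -0.91
Right-hand sides:
  c_0 = sigma^2 (1 + theta_1 psi_1) = 3 * (1 + (-0.405)(-0.91)) = 3 * 1.36855 = 4.10565
  c_1 = sigma^2 theta_1 = 3 * (-0.405) = -1.215
  c_2 = 0
Equations for k = 0, 1, 2 (AR order 2, c_2 = 0):
  (E0) gamma(0) = phi_1 gamma(1) + phi_2 gamma(2) + c_0
  (E1) gamma(1) = phi_1 gamma(0) + phi_2 gamma(1) + c_1
  (E2) gamma(2) = phi_1 gamma(1) + phi_2 gamma(0)
From (E1): gamma(1) = A gamma(0) + B with
  A = phi_1 / (1 - phi_2) = -0.505 / 1.345 = -0.375465,   B = c_1 / (1 - phi_2) = -1.215 / 1.345 = -0.903346.
Insert (E2) into (E0): gamma(0) (1 - phi_2^2) = phi_1 (1 + phi_2) gamma(1) + c_0.
  phi_1 (1 + phi_2) = (-0.505)(0.655) = -0.330775,   1 - phi_2^2 = 0.880975.
Replace gamma(1) by A gamma(0) + B and collect gamma(0):
  gamma(0) [0.880975 - (-0.330775)(-0.375465)] = (-0.330775)(-0.903346) + 4.10565
  gamma(0) * 0.756781 = 4.404454
  gamma(0) = 4.404454 / 0.756781 = 5.819988.
Therefore gamma(0) = 5.8200 (to 4 decimal places).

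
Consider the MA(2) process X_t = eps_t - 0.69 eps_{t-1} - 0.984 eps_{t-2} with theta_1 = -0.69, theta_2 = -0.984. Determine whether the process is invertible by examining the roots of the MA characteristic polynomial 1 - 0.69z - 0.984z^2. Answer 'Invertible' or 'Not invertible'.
\text{Not invertible}

The MA(q) characteristic polynomial is P(z) = 1 - 0.69z - 0.984z^2.
Invertibility requires all roots to lie outside the unit circle, i.e. |z| > 1 for every root.
Set 1 + (-0.69) z + (-0.984) z^2 = 0, i.e. a z^2 + b z + c = 0 with a = -0.984, b = -0.69, c = 1.
Discriminant D = b^2 - 4ac = (-0.69)^2 - 4*(-0.984)*1 = 0.4761 - (-3.936) = 4.4121.
D >= 0, so the roots are real: z = (-b +/- sqrt(D)) / (2a) = (0.69 +/- 2.1005) / (-1.968).
  z_1 = (0.69 + 2.1005) / (-1.968) = -1.4179,   |z_1| = 1.4179.
  z_2 = (0.69 - 2.1005) / (-1.968) = 0.7167,   |z_2| = 0.7167.
Moduli of all roots: 1.4179, 0.7167.
All moduli strictly greater than 1? No.
Verdict: Not invertible.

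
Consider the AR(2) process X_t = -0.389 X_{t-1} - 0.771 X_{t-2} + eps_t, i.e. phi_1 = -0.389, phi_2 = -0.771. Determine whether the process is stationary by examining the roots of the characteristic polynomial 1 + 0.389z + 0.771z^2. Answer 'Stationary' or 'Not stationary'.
\text{Stationary}

The AR(p) characteristic polynomial is P(z) = 1 + 0.389z + 0.771z^2.
Stationarity requires all roots to lie outside the unit circle, i.e. |z| > 1 for every root.
Set 1 + (0.389) z + (0.771) z^2 = 0, i.e. a z^2 + b z + c = 0 with a = 0.771, b = 0.389, c = 1.
Discriminant D = b^2 - 4ac = (0.389)^2 - 4*(0.771)*1 = 0.151321 - (3.084) = -2.932679.
D < 0, so the roots are the complex-conjugate pair z = (-b +/- i sqrt(-D)) / (2a) = -0.2523 +/- 1.1106i.
For a conjugate pair |z|^2 = z * conj(z) = (product of roots) = c/a = 1/(0.771) = 1.297017, so |z| = sqrt(1.297017) = 1.1389 for both roots.
Moduli of all roots: 1.1389, 1.1389.
All moduli strictly greater than 1? Yes.
Verdict: Stationary.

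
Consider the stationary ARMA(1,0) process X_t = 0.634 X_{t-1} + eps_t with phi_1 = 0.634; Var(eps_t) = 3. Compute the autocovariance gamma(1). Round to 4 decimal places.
\gamma(1) = 3.1804

Multiply the model equation by X_{t-k} and take expectations. With theta_0 = psi_0 = 1 and psi_j the MA(infinity) weights, this gives
  gamma(k) - sum_i phi_i gamma(k-i) = c_k,
  c_k = sigma^2 * sum_{j=k..q} theta_j psi_{j-k}   (c_k = 0 for k > q),
using gamma(-m) = gamma(m).
Pure AR (q = 0): c_0 = sigma^2 = 3, c_k = 0 for k >= 1.
Equations for k = 0 and k = 1 (AR order 1):
  gamma(0) = phi_1 gamma(1) + c_0
  gamma(1) = phi_1 gamma(0) + c_1
Substituting the second into the first: gamma(0) (1 - phi_1^2) = c_0 + phi_1 c_1, so
  gamma(0) = c_0 / (1 - phi_1^2) = 3 / (1 - (0.634)^2) = 3 / 0.598044 = 5.016353.
  gamma(1) = phi_1 gamma(0) = (0.634)(5.016353) = 3.180368.
Therefore gamma(1) = 3.1804 (to 4 decimal places).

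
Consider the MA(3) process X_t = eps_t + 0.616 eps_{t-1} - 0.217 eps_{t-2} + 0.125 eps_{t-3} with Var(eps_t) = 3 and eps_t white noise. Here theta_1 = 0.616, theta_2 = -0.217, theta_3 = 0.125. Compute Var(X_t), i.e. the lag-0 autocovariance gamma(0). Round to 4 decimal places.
\gamma(0) = 4.3265

For an MA(q) process X_t = eps_t + sum_i theta_i eps_{t-i} with
Var(eps_t) = sigma^2, the variance is
  gamma(0) = sigma^2 * (1 + sum_i theta_i^2).
  sum_i theta_i^2 = (0.616)^2 + (-0.217)^2 + (0.125)^2 = 0.379456 + 0.047089 + 0.015625 = 0.44217.
  gamma(0) = 3 * (1 + 0.44217) = 3 * 1.44217 = 4.32651, which rounds to 4.3265.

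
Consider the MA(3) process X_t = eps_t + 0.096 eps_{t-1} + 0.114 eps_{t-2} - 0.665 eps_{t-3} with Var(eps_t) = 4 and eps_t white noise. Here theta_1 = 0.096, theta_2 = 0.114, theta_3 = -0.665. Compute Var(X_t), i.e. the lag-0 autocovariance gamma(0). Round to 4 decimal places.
\gamma(0) = 5.8577

For an MA(q) process X_t = eps_t + sum_i theta_i eps_{t-i} with
Var(eps_t) = sigma^2, the variance is
  gamma(0) = sigma^2 * (1 + sum_i theta_i^2).
  sum_i theta_i^2 = (0.096)^2 + (0.114)^2 + (-0.665)^2 = 0.009216 + 0.012996 + 0.442225 = 0.464437.
  gamma(0) = 4 * (1 + 0.464437) = 4 * 1.464437 = 5.857748, which rounds to 5.8577.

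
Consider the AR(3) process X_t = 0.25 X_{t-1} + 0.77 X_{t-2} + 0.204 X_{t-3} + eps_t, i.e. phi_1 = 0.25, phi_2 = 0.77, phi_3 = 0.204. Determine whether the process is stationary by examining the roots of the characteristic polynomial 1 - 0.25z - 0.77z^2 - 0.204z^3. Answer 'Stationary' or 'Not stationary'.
\text{Not stationary}

The AR(p) characteristic polynomial is P(z) = 1 - 0.25z - 0.77z^2 - 0.204z^3.
Stationarity requires all roots to lie outside the unit circle, i.e. |z| > 1 for every root.
Degree 3: look for a simple real root z0 first, then factor out (1 - z/z0) and solve the remaining quadratic.
Testing z0 = -2.5: P(-2.5) = 1 + (-0.25)(-2.5) + (-0.77)(-2.5)^2 + (-0.204)(-2.5)^3
  = 1 + (0.625) + (-4.8125) + (3.1875) = 0.  So z_0 = -2.5 is a root, |z_0| = 2.5.
Divide out the factor (1 + 0.4 z) = (1 - z/z0) (since 1/z0 = -0.4):
  P(z) = (1 + 0.4 z)(1 + (-0.65) z + (-0.51) z^2)
  [check: z-coef -0.65 - (-0.4) = -0.25; z^2-coef -0.51 - (-0.4)(-0.65) = -0.77; z^3-coef -(-0.4)(-0.51) = -0.204.]
Remaining roots from the quadratic factor 1 + (-0.65) z + (-0.51) z^2:
  Set 1 + (-0.65) z + (-0.51) z^2 = 0, i.e. a z^2 + b z + c = 0 with a = -0.51, b = -0.65, c = 1.
  Discriminant D = b^2 - 4ac = (-0.65)^2 - 4*(-0.51)*1 = 0.4225 - (-2.04) = 2.4625.
  D >= 0, so the roots are real: z = (-b +/- sqrt(D)) / (2a) = (0.65 +/- 1.569235) / (-1.02).
    z_1 = (0.65 + 1.569235) / (-1.02) = -2.1757,   |z_1| = 2.1757.
    z_2 = (0.65 - 1.569235) / (-1.02) = 0.9012,   |z_2| = 0.9012.
Moduli of all roots: 2.5000, 2.1757, 0.9012.
All moduli strictly greater than 1? No.
Verdict: Not stationary.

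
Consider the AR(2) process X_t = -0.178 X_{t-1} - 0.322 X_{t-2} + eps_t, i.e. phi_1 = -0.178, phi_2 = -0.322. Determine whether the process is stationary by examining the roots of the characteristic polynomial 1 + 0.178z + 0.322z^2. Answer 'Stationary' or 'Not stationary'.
\text{Stationary}

The AR(p) characteristic polynomial is P(z) = 1 + 0.178z + 0.322z^2.
Stationarity requires all roots to lie outside the unit circle, i.e. |z| > 1 for every root.
Set 1 + (0.178) z + (0.322) z^2 = 0, i.e. a z^2 + b z + c = 0 with a = 0.322, b = 0.178, c = 1.
Discriminant D = b^2 - 4ac = (0.178)^2 - 4*(0.322)*1 = 0.031684 - (1.288) = -1.256316.
D < 0, so the roots are the complex-conjugate pair z = (-b +/- i sqrt(-D)) / (2a) = -0.2764 +/- 1.7405i.
For a conjugate pair |z|^2 = z * conj(z) = (product of roots) = c/a = 1/(0.322) = 3.10559, so |z| = sqrt(3.10559) = 1.7623 for both roots.
Moduli of all roots: 1.7623, 1.7623.
All moduli strictly greater than 1? Yes.
Verdict: Stationary.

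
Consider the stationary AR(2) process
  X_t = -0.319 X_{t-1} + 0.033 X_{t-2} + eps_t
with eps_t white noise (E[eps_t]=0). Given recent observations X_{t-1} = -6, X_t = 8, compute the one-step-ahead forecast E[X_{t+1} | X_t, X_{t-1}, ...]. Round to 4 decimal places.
E[X_{t+1} \mid \mathcal F_t] = -2.7500

For an AR(p) model X_t = c + sum_i phi_i X_{t-i} + eps_t, the
one-step-ahead conditional mean is
  E[X_{t+1} | X_t, ...] = c + sum_i phi_i X_{t+1-i}.
Substitute known values:
  E[X_{t+1} | ...] = (-0.319) * (8) + (0.033) * (-6)
                   = -2.7500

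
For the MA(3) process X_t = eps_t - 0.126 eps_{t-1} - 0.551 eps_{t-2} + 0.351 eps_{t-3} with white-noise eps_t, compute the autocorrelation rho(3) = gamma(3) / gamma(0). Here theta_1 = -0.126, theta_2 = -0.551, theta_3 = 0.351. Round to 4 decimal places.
\rho(3) = 0.2433

For an MA(q) process with theta_0 = 1, the autocovariance is
  gamma(k) = sigma^2 * sum_{i=0..q-k} theta_i * theta_{i+k},
and rho(k) = gamma(k) / gamma(0). Sigma^2 cancels.
  numerator   = (1)*(0.351) = 0.351.
  denominator = (1)^2 + (-0.126)^2 + (-0.551)^2 + (0.351)^2 = 1.442678.
  rho(3) = 0.351 / 1.442678 = 0.2433.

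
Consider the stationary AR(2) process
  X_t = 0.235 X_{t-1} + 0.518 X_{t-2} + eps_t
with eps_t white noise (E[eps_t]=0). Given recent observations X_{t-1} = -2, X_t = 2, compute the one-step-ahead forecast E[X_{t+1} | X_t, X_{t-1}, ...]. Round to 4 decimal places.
E[X_{t+1} \mid \mathcal F_t] = -0.5660

For an AR(p) model X_t = c + sum_i phi_i X_{t-i} + eps_t, the
one-step-ahead conditional mean is
  E[X_{t+1} | X_t, ...] = c + sum_i phi_i X_{t+1-i}.
Substitute known values:
  E[X_{t+1} | ...] = (0.235) * (2) + (0.518) * (-2)
                   = -0.5660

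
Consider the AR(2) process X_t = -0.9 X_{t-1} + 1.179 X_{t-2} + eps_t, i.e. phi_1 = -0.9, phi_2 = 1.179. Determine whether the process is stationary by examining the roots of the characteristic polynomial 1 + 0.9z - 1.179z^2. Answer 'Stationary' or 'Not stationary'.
\text{Not stationary}

The AR(p) characteristic polynomial is P(z) = 1 + 0.9z - 1.179z^2.
Stationarity requires all roots to lie outside the unit circle, i.e. |z| > 1 for every root.
Set 1 + (0.9) z + (-1.179) z^2 = 0, i.e. a z^2 + b z + c = 0 with a = -1.179, b = 0.9, c = 1.
Discriminant D = b^2 - 4ac = (0.9)^2 - 4*(-1.179)*1 = 0.81 - (-4.716) = 5.526.
D >= 0, so the roots are real: z = (-b +/- sqrt(D)) / (2a) = (-0.9 +/- 2.350745) / (-2.358).
  z_1 = (-0.9 + 2.350745) / (-2.358) = -0.6152,   |z_1| = 0.6152.
  z_2 = (-0.9 - 2.350745) / (-2.358) = 1.3786,   |z_2| = 1.3786.
Moduli of all roots: 0.6152, 1.3786.
All moduli strictly greater than 1? No.
Verdict: Not stationary.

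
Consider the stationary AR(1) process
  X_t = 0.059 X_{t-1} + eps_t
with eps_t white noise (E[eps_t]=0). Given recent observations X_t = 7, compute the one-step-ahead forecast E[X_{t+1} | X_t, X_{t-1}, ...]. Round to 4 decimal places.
E[X_{t+1} \mid \mathcal F_t] = 0.4130

For an AR(p) model X_t = c + sum_i phi_i X_{t-i} + eps_t, the
one-step-ahead conditional mean is
  E[X_{t+1} | X_t, ...] = c + sum_i phi_i X_{t+1-i}.
Substitute known values:
  E[X_{t+1} | ...] = (0.059) * (7)
                   = 0.4130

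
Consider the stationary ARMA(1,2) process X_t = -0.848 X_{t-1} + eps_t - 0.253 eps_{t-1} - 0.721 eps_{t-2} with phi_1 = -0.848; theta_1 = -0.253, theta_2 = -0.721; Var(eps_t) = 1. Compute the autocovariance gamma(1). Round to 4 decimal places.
\gamma(1) = -1.4716

Multiply the model equation by X_{t-k} and take expectations. With theta_0 = psi_0 = 1 and psi_j the MA(infinity) weights, this gives
  gamma(k) - sum_i phi_i gamma(k-i) = c_k,
  c_k = sigma^2 * sum_{j=k..q} theta_j psi_{j-k}   (c_k = 0 for k > q),
using gamma(-m) = gamma(m).
psi-weights needed (psi_j = theta_j + sum_i phi_i psi_{j-i}):
  psi_1 = theta_1 + phi_1 = -0.253 + (-0.848) = -1.101
  psi_2 = theta_2 + phi_1 psi_1 = -0.721 + (-0.848)(-1.101) = 0.212648
Right-hand sides:
  c_0 = sigma^2 (1 + theta_1 psi_1 + theta_2 psi_2) = 1 * (1 + (-0.253)(-1.101) + (-0.721)(0.212648)) = 1 * 1.125234 = 1.125234
  c_1 = sigma^2 (theta_1 + theta_2 psi_1) = 1 * (-0.253 + (-0.721)(-1.101)) = 0.540821
  c_2 = sigma^2 theta_2 = 1 * (-0.721) = -0.721
Equations for k = 0 and k = 1 (AR order 1):
  gamma(0) = phi_1 gamma(1) + c_0
  gamma(1) = phi_1 gamma(0) + c_1
Substituting the second into the first: gamma(0) (1 - phi_1^2) = c_0 + phi_1 c_1, so
  gamma(0) = (c_0 + phi_1 c_1) / (1 - phi_1^2) = (1.125234 + (-0.848)(0.540821)) / (1 - (-0.848)^2) = 0.666618 / 0.280896 = 2.373183.
  gamma(1) = phi_1 gamma(0) + c_1 = (-0.848)(2.373183) + (0.540821) = -1.471638.
Therefore gamma(1) = -1.4716 (to 4 decimal places).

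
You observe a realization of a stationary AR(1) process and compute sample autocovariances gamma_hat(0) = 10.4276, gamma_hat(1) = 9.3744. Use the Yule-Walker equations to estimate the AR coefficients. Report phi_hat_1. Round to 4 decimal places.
\hat\phi_{1} = 0.8990

The Yule-Walker equations for an AR(p) process read, in matrix form,
  Gamma_p phi = r_p,   with   (Gamma_p)_{ij} = gamma(|i - j|),
                       (r_p)_i = gamma(i),   i,j = 1..p.
Substitute the sample gammas (Toeplitz matrix and right-hand side of size 1):
  Gamma_p = [[10.4276]]
  r_p     = [9.3744]
With p = 1 this is the single equation gamma(0) phi_1 = gamma(1):
  phi_hat_1 = gamma(1) / gamma(0) = 9.3744 / 10.4276 = 0.8990.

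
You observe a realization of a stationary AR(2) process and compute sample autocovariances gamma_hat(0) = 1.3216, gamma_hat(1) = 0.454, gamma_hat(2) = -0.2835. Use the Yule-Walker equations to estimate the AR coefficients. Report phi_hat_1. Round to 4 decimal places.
\hat\phi_{1} = 0.4730

The Yule-Walker equations for an AR(p) process read, in matrix form,
  Gamma_p phi = r_p,   with   (Gamma_p)_{ij} = gamma(|i - j|),
                       (r_p)_i = gamma(i),   i,j = 1..p.
Substitute the sample gammas (Toeplitz matrix and right-hand side of size 2):
  Gamma_p = [[1.3216, 0.454], [0.454, 1.3216]]
  r_p     = [0.454, -0.2835]
Written out:
  1.3216 phi_1 + 0.454 phi_2 = 0.454
  0.454 phi_1 + 1.3216 phi_2 = -0.2835
Solve by Cramer's rule:
  det = gamma(0)^2 - gamma(1)^2 = (1.3216)^2 - (0.454)^2 = 1.74662656 - 0.206116 = 1.54051056
  phi_hat_1 = [gamma(1) gamma(0) - gamma(1) gamma(2)] / det = [(0.454)(1.3216) - (0.454)(-0.2835)] / 1.54051056 = 0.7287154 / 1.54051056 = 0.473
  phi_hat_2 = [gamma(0) gamma(2) - gamma(1)^2] / det = [(1.3216)(-0.2835) - (0.454)^2] / 1.54051056 = -0.5807896 / 1.54051056 = -0.377
So phi_hat = [0.4730, -0.3770].
Therefore phi_hat_1 = 0.4730.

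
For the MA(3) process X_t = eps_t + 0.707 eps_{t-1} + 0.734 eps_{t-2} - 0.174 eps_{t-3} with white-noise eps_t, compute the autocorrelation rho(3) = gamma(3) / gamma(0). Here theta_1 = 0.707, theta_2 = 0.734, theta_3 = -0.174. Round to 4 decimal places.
\rho(3) = -0.0841

For an MA(q) process with theta_0 = 1, the autocovariance is
  gamma(k) = sigma^2 * sum_{i=0..q-k} theta_i * theta_{i+k},
and rho(k) = gamma(k) / gamma(0). Sigma^2 cancels.
  numerator   = (1)*(-0.174) = -0.174.
  denominator = (1)^2 + (0.707)^2 + (0.734)^2 + (-0.174)^2 = 2.068881.
  rho(3) = -0.174 / 2.068881 = -0.0841.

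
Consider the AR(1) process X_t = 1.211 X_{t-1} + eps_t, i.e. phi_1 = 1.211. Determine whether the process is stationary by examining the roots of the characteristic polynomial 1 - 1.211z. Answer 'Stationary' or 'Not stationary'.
\text{Not stationary}

The AR(p) characteristic polynomial is P(z) = 1 - 1.211z.
Stationarity requires all roots to lie outside the unit circle, i.e. |z| > 1 for every root.
This is linear in z: 1 + (-1.211) z = 0  =>  z = -1/(-1.211) = 0.825764,  |z| = 0.825764.
Moduli of all roots: 0.8258.
All moduli strictly greater than 1? No.
Verdict: Not stationary.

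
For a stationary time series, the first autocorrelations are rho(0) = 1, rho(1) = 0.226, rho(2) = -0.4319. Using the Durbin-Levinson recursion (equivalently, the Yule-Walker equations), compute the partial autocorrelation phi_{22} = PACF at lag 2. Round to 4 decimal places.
\phi_{22} = -0.5090

The PACF at lag k is phi_{kk}, the last component of the solution
to the Yule-Walker system G_k phi = r_k where
  (G_k)_{ij} = rho(|i - j|), (r_k)_i = rho(i), i,j = 1..k.
Equivalently, Durbin-Levinson gives phi_{kk} iteratively:
  phi_{11} = rho(1)
  phi_{kk} = [rho(k) - sum_{j=1..k-1} phi_{k-1,j} rho(k-j)]
            / [1 - sum_{j=1..k-1} phi_{k-1,j} rho(j)],
  phi_{k,j} = phi_{k-1,j} - phi_{kk} phi_{k-1,k-j},  j = 1..k-1.
Step k = 1:
  phi_11 = rho(1) = 0.226.
Step k = 2:
  phi_22 = [rho(2) - phi_11 rho(1)] / [1 - phi_11 rho(1)] = [-0.4319 - (0.226)(0.226)] / [1 - (0.226)(0.226)]
         = -0.482976 / 0.948924 = -0.509.
Therefore phi_{22} = -0.5090.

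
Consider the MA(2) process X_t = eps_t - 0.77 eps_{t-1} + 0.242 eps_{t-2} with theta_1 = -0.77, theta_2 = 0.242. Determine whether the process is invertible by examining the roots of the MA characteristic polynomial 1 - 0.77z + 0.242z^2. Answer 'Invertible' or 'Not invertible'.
\text{Invertible}

The MA(q) characteristic polynomial is P(z) = 1 - 0.77z + 0.242z^2.
Invertibility requires all roots to lie outside the unit circle, i.e. |z| > 1 for every root.
Set 1 + (-0.77) z + (0.242) z^2 = 0, i.e. a z^2 + b z + c = 0 with a = 0.242, b = -0.77, c = 1.
Discriminant D = b^2 - 4ac = (-0.77)^2 - 4*(0.242)*1 = 0.5929 - (0.968) = -0.3751.
D < 0, so the roots are the complex-conjugate pair z = (-b +/- i sqrt(-D)) / (2a) = 1.5909 +/- 1.2654i.
For a conjugate pair |z|^2 = z * conj(z) = (product of roots) = c/a = 1/(0.242) = 4.132231, so |z| = sqrt(4.132231) = 2.0328 for both roots.
Moduli of all roots: 2.0328, 2.0328.
All moduli strictly greater than 1? Yes.
Verdict: Invertible.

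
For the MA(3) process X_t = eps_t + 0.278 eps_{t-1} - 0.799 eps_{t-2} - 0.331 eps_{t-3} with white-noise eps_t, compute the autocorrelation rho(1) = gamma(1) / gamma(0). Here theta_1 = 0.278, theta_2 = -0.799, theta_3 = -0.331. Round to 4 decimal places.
\rho(1) = 0.1755

For an MA(q) process with theta_0 = 1, the autocovariance is
  gamma(k) = sigma^2 * sum_{i=0..q-k} theta_i * theta_{i+k},
and rho(k) = gamma(k) / gamma(0). Sigma^2 cancels.
  numerator   = (1)*(0.278) + (0.278)*(-0.799) + (-0.799)*(-0.331) = 0.320347.
  denominator = (1)^2 + (0.278)^2 + (-0.799)^2 + (-0.331)^2 = 1.825246.
  rho(1) = 0.320347 / 1.825246 = 0.1755.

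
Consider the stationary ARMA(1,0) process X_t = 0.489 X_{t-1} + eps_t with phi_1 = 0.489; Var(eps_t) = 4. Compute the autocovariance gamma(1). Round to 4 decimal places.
\gamma(1) = 2.5707

Multiply the model equation by X_{t-k} and take expectations. With theta_0 = psi_0 = 1 and psi_j the MA(infinity) weights, this gives
  gamma(k) - sum_i phi_i gamma(k-i) = c_k,
  c_k = sigma^2 * sum_{j=k..q} theta_j psi_{j-k}   (c_k = 0 for k > q),
using gamma(-m) = gamma(m).
Pure AR (q = 0): c_0 = sigma^2 = 4, c_k = 0 for k >= 1.
Equations for k = 0 and k = 1 (AR order 1):
  gamma(0) = phi_1 gamma(1) + c_0
  gamma(1) = phi_1 gamma(0) + c_1
Substituting the second into the first: gamma(0) (1 - phi_1^2) = c_0 + phi_1 c_1, so
  gamma(0) = c_0 / (1 - phi_1^2) = 4 / (1 - (0.489)^2) = 4 / 0.760879 = 5.257078.
  gamma(1) = phi_1 gamma(0) = (0.489)(5.257078) = 2.570711.
Therefore gamma(1) = 2.5707 (to 4 decimal places).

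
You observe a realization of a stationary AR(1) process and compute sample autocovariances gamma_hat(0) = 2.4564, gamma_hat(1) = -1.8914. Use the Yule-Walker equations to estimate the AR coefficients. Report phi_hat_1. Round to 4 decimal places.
\hat\phi_{1} = -0.7700

The Yule-Walker equations for an AR(p) process read, in matrix form,
  Gamma_p phi = r_p,   with   (Gamma_p)_{ij} = gamma(|i - j|),
                       (r_p)_i = gamma(i),   i,j = 1..p.
Substitute the sample gammas (Toeplitz matrix and right-hand side of size 1):
  Gamma_p = [[2.4564]]
  r_p     = [-1.8914]
With p = 1 this is the single equation gamma(0) phi_1 = gamma(1):
  phi_hat_1 = gamma(1) / gamma(0) = -1.8914 / 2.4564 = -0.7700.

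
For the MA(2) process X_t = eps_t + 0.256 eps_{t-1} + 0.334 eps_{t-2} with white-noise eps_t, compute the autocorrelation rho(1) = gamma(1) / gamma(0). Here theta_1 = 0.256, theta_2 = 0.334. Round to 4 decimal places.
\rho(1) = 0.2901

For an MA(q) process with theta_0 = 1, the autocovariance is
  gamma(k) = sigma^2 * sum_{i=0..q-k} theta_i * theta_{i+k},
and rho(k) = gamma(k) / gamma(0). Sigma^2 cancels.
  numerator   = (1)*(0.256) + (0.256)*(0.334) = 0.341504.
  denominator = (1)^2 + (0.256)^2 + (0.334)^2 = 1.177092.
  rho(1) = 0.341504 / 1.177092 = 0.2901.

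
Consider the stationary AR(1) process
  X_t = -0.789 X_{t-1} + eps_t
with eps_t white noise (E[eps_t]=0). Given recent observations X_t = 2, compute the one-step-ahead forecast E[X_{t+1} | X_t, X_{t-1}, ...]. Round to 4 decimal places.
E[X_{t+1} \mid \mathcal F_t] = -1.5780

For an AR(p) model X_t = c + sum_i phi_i X_{t-i} + eps_t, the
one-step-ahead conditional mean is
  E[X_{t+1} | X_t, ...] = c + sum_i phi_i X_{t+1-i}.
Substitute known values:
  E[X_{t+1} | ...] = (-0.789) * (2)
                   = -1.5780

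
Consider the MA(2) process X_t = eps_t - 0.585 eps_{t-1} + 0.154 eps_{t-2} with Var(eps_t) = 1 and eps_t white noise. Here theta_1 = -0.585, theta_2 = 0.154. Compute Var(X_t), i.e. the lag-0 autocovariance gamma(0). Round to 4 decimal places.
\gamma(0) = 1.3659

For an MA(q) process X_t = eps_t + sum_i theta_i eps_{t-i} with
Var(eps_t) = sigma^2, the variance is
  gamma(0) = sigma^2 * (1 + sum_i theta_i^2).
  sum_i theta_i^2 = (-0.585)^2 + (0.154)^2 = 0.342225 + 0.023716 = 0.365941.
  gamma(0) = 1 * (1 + 0.365941) = 1 * 1.365941 = 1.365941, which rounds to 1.3659.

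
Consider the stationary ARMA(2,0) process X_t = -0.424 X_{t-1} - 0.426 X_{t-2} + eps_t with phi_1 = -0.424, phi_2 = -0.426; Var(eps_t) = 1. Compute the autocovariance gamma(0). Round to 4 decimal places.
\gamma(0) = 1.3402

Multiply the model equation by X_{t-k} and take expectations. With theta_0 = psi_0 = 1 and psi_j the MA(infinity) weights, this gives
  gamma(k) - sum_i phi_i gamma(k-i) = c_k,
  c_k = sigma^2 * sum_{j=k..q} theta_j psi_{j-k}   (c_k = 0 for k > q),
using gamma(-m) = gamma(m).
Pure AR (q = 0): c_0 = sigma^2 = 1, c_k = 0 for k >= 1.
Equations for k = 0, 1, 2 (AR order 2, c_2 = 0):
  (E0) gamma(0) = phi_1 gamma(1) + phi_2 gamma(2) + c_0
  (E1) gamma(1) = phi_1 gamma(0) + phi_2 gamma(1) + c_1
  (E2) gamma(2) = phi_1 gamma(1) + phi_2 gamma(0)
From (E1): gamma(1) = A gamma(0) + B with
  A = phi_1 / (1 - phi_2) = -0.424 / 1.426 = -0.297335,   B = c_1 / (1 - phi_2) = 0 / 1.426 = 0.
Insert (E2) into (E0): gamma(0) (1 - phi_2^2) = phi_1 (1 + phi_2) gamma(1) + c_0.
  phi_1 (1 + phi_2) = (-0.424)(0.574) = -0.243376,   1 - phi_2^2 = 0.818524.
Replace gamma(1) by A gamma(0) + B and collect gamma(0):
  gamma(0) [0.818524 - (-0.243376)(-0.297335)] = c_0 = 1
  gamma(0) * 0.74616 = 1
  gamma(0) = 1 / 0.74616 = 1.340196.
Therefore gamma(0) = 1.3402 (to 4 decimal places).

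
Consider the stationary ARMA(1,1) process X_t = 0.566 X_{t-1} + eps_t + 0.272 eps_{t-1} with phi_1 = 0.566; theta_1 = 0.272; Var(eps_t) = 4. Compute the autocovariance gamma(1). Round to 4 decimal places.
\gamma(1) = 5.6913

Multiply the model equation by X_{t-k} and take expectations. With theta_0 = psi_0 = 1 and psi_j the MA(infinity) weights, this gives
  gamma(k) - sum_i phi_i gamma(k-i) = c_k,
  c_k = sigma^2 * sum_{j=k..q} theta_j psi_{j-k}   (c_k = 0 for k > q),
using gamma(-m) = gamma(m).
psi-weights needed (psi_j = theta_j + sum_i phi_i psi_{j-i}):
  psi_1 = theta_1 + phi_1 = 0.272 + (0.566) = 0.838
Right-hand sides:
  c_0 = sigma^2 (1 + theta_1 psi_1) = 4 * (1 + (0.272)(0.838)) = 4 * 1.227936 = 4.911744
  c_1 = sigma^2 theta_1 = 4 * (0.272) = 1.088
  c_2 = 0
Equations for k = 0 and k = 1 (AR order 1):
  gamma(0) = phi_1 gamma(1) + c_0
  gamma(1) = phi_1 gamma(0) + c_1
Substituting the second into the first: gamma(0) (1 - phi_1^2) = c_0 + phi_1 c_1, so
  gamma(0) = (c_0 + phi_1 c_1) / (1 - phi_1^2) = (4.911744 + (0.566)(1.088)) / (1 - (0.566)^2) = 5.527552 / 0.679644 = 8.133011.
  gamma(1) = phi_1 gamma(0) + c_1 = (0.566)(8.133011) + (1.088) = 5.691284.
Therefore gamma(1) = 5.6913 (to 4 decimal places).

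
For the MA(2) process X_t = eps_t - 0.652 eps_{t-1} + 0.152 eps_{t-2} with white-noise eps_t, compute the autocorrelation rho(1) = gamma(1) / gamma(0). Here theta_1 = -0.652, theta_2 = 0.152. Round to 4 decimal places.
\rho(1) = -0.5186

For an MA(q) process with theta_0 = 1, the autocovariance is
  gamma(k) = sigma^2 * sum_{i=0..q-k} theta_i * theta_{i+k},
and rho(k) = gamma(k) / gamma(0). Sigma^2 cancels.
  numerator   = (1)*(-0.652) + (-0.652)*(0.152) = -0.751104.
  denominator = (1)^2 + (-0.652)^2 + (0.152)^2 = 1.448208.
  rho(1) = -0.751104 / 1.448208 = -0.5186.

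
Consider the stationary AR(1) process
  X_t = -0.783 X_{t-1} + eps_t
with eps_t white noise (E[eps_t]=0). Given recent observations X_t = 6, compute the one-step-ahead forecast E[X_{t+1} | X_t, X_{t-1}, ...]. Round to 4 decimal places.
E[X_{t+1} \mid \mathcal F_t] = -4.6980

For an AR(p) model X_t = c + sum_i phi_i X_{t-i} + eps_t, the
one-step-ahead conditional mean is
  E[X_{t+1} | X_t, ...] = c + sum_i phi_i X_{t+1-i}.
Substitute known values:
  E[X_{t+1} | ...] = (-0.783) * (6)
                   = -4.6980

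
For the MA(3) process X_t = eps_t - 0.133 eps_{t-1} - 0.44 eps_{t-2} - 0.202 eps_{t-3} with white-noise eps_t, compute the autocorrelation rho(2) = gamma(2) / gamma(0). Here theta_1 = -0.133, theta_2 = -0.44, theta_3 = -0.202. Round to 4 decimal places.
\rho(2) = -0.3300

For an MA(q) process with theta_0 = 1, the autocovariance is
  gamma(k) = sigma^2 * sum_{i=0..q-k} theta_i * theta_{i+k},
and rho(k) = gamma(k) / gamma(0). Sigma^2 cancels.
  numerator   = (1)*(-0.44) + (-0.133)*(-0.202) = -0.413134.
  denominator = (1)^2 + (-0.133)^2 + (-0.44)^2 + (-0.202)^2 = 1.252093.
  rho(2) = -0.413134 / 1.252093 = -0.3300.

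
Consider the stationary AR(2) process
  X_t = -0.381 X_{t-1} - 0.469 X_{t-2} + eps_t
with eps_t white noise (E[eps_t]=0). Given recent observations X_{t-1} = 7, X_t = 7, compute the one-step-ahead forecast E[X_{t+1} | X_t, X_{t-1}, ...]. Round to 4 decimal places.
E[X_{t+1} \mid \mathcal F_t] = -5.9500

For an AR(p) model X_t = c + sum_i phi_i X_{t-i} + eps_t, the
one-step-ahead conditional mean is
  E[X_{t+1} | X_t, ...] = c + sum_i phi_i X_{t+1-i}.
Substitute known values:
  E[X_{t+1} | ...] = (-0.381) * (7) + (-0.469) * (7)
                   = -5.9500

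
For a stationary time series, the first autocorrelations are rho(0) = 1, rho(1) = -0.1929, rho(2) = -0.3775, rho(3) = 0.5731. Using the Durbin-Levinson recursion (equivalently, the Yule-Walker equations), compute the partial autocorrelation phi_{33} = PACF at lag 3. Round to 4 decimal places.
\phi_{33} = 0.4920

The PACF at lag k is phi_{kk}, the last component of the solution
to the Yule-Walker system G_k phi = r_k where
  (G_k)_{ij} = rho(|i - j|), (r_k)_i = rho(i), i,j = 1..k.
Equivalently, Durbin-Levinson gives phi_{kk} iteratively:
  phi_{11} = rho(1)
  phi_{kk} = [rho(k) - sum_{j=1..k-1} phi_{k-1,j} rho(k-j)]
            / [1 - sum_{j=1..k-1} phi_{k-1,j} rho(j)],
  phi_{k,j} = phi_{k-1,j} - phi_{kk} phi_{k-1,k-j},  j = 1..k-1.
Step k = 1:
  phi_11 = rho(1) = -0.1929.
Step k = 2:
  phi_22 = [rho(2) - phi_11 rho(1)] / [1 - phi_11 rho(1)] = [-0.3775 - (-0.1929)(-0.1929)] / [1 - (-0.1929)(-0.1929)]
         = -0.41471041 / 0.96278959 = -0.430738.
  Update: phi_21 = phi_11 - phi_22 phi_11 = -0.1929 - (-0.430738)(-0.1929) = -0.275989.
Step k = 3:
  phi_33 = [rho(3) - phi_21 rho(2) - phi_22 rho(1)] / [1 - phi_21 rho(1) - phi_22 rho(2)]
    numerator   = 0.5731 - (-0.275989)(-0.3775) - (-0.430738)(-0.1929) = 0.38582456
    denominator = 1 - (-0.275989)(-0.1929) - (-0.430738)(-0.3775) = 0.78415791
  phi_33 = 0.38582456 / 0.78415791 = 0.492.
Therefore phi_{33} = 0.4920.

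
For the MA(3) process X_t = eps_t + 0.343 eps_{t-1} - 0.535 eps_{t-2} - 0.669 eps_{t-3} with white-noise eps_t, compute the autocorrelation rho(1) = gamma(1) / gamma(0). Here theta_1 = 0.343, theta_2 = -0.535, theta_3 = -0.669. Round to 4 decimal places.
\rho(1) = 0.2795

For an MA(q) process with theta_0 = 1, the autocovariance is
  gamma(k) = sigma^2 * sum_{i=0..q-k} theta_i * theta_{i+k},
and rho(k) = gamma(k) / gamma(0). Sigma^2 cancels.
  numerator   = (1)*(0.343) + (0.343)*(-0.535) + (-0.535)*(-0.669) = 0.51741.
  denominator = (1)^2 + (0.343)^2 + (-0.535)^2 + (-0.669)^2 = 1.851435.
  rho(1) = 0.51741 / 1.851435 = 0.2795.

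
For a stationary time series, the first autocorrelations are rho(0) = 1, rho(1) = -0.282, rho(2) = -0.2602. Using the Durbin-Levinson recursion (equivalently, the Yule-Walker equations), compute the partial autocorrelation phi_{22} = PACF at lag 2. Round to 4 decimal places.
\phi_{22} = -0.3691

The PACF at lag k is phi_{kk}, the last component of the solution
to the Yule-Walker system G_k phi = r_k where
  (G_k)_{ij} = rho(|i - j|), (r_k)_i = rho(i), i,j = 1..k.
Equivalently, Durbin-Levinson gives phi_{kk} iteratively:
  phi_{11} = rho(1)
  phi_{kk} = [rho(k) - sum_{j=1..k-1} phi_{k-1,j} rho(k-j)]
            / [1 - sum_{j=1..k-1} phi_{k-1,j} rho(j)],
  phi_{k,j} = phi_{k-1,j} - phi_{kk} phi_{k-1,k-j},  j = 1..k-1.
Step k = 1:
  phi_11 = rho(1) = -0.282.
Step k = 2:
  phi_22 = [rho(2) - phi_11 rho(1)] / [1 - phi_11 rho(1)] = [-0.2602 - (-0.282)(-0.282)] / [1 - (-0.282)(-0.282)]
         = -0.339724 / 0.920476 = -0.3691.
Therefore phi_{22} = -0.3691.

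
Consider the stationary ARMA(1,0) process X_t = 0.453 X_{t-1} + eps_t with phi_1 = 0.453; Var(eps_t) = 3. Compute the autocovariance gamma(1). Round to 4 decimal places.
\gamma(1) = 1.7099

Multiply the model equation by X_{t-k} and take expectations. With theta_0 = psi_0 = 1 and psi_j the MA(infinity) weights, this gives
  gamma(k) - sum_i phi_i gamma(k-i) = c_k,
  c_k = sigma^2 * sum_{j=k..q} theta_j psi_{j-k}   (c_k = 0 for k > q),
using gamma(-m) = gamma(m).
Pure AR (q = 0): c_0 = sigma^2 = 3, c_k = 0 for k >= 1.
Equations for k = 0 and k = 1 (AR order 1):
  gamma(0) = phi_1 gamma(1) + c_0
  gamma(1) = phi_1 gamma(0) + c_1
Substituting the second into the first: gamma(0) (1 - phi_1^2) = c_0 + phi_1 c_1, so
  gamma(0) = c_0 / (1 - phi_1^2) = 3 / (1 - (0.453)^2) = 3 / 0.794791 = 3.774577.
  gamma(1) = phi_1 gamma(0) = (0.453)(3.774577) = 1.709883.
Therefore gamma(1) = 1.7099 (to 4 decimal places).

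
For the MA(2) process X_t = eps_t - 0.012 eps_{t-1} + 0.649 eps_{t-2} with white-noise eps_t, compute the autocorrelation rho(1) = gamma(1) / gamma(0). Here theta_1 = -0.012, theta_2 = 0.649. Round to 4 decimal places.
\rho(1) = -0.0139

For an MA(q) process with theta_0 = 1, the autocovariance is
  gamma(k) = sigma^2 * sum_{i=0..q-k} theta_i * theta_{i+k},
and rho(k) = gamma(k) / gamma(0). Sigma^2 cancels.
  numerator   = (1)*(-0.012) + (-0.012)*(0.649) = -0.019788.
  denominator = (1)^2 + (-0.012)^2 + (0.649)^2 = 1.421345.
  rho(1) = -0.019788 / 1.421345 = -0.0139.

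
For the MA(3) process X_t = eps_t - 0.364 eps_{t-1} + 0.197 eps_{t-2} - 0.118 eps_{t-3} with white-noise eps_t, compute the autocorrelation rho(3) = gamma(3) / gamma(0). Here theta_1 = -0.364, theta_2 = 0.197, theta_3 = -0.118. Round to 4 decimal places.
\rho(3) = -0.0996

For an MA(q) process with theta_0 = 1, the autocovariance is
  gamma(k) = sigma^2 * sum_{i=0..q-k} theta_i * theta_{i+k},
and rho(k) = gamma(k) / gamma(0). Sigma^2 cancels.
  numerator   = (1)*(-0.118) = -0.118.
  denominator = (1)^2 + (-0.364)^2 + (0.197)^2 + (-0.118)^2 = 1.185229.
  rho(3) = -0.118 / 1.185229 = -0.0996.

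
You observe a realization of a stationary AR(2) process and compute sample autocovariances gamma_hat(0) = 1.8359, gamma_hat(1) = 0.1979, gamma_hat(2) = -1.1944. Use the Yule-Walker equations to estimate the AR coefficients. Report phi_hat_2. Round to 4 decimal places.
\hat\phi_{2} = -0.6700

The Yule-Walker equations for an AR(p) process read, in matrix form,
  Gamma_p phi = r_p,   with   (Gamma_p)_{ij} = gamma(|i - j|),
                       (r_p)_i = gamma(i),   i,j = 1..p.
Substitute the sample gammas (Toeplitz matrix and right-hand side of size 2):
  Gamma_p = [[1.8359, 0.1979], [0.1979, 1.8359]]
  r_p     = [0.1979, -1.1944]
Written out:
  1.8359 phi_1 + 0.1979 phi_2 = 0.1979
  0.1979 phi_1 + 1.8359 phi_2 = -1.1944
Solve by Cramer's rule:
  det = gamma(0)^2 - gamma(1)^2 = (1.8359)^2 - (0.1979)^2 = 3.37052881 - 0.03916441 = 3.3313644
  phi_hat_1 = [gamma(1) gamma(0) - gamma(1) gamma(2)] / det = [(0.1979)(1.8359) - (0.1979)(-1.1944)] / 3.3313644 = 0.59969637 / 3.3313644 = 0.18
  phi_hat_2 = [gamma(0) gamma(2) - gamma(1)^2] / det = [(1.8359)(-1.1944) - (0.1979)^2] / 3.3313644 = -2.23196337 / 3.3313644 = -0.67
So phi_hat = [0.1800, -0.6700].
Therefore phi_hat_2 = -0.6700.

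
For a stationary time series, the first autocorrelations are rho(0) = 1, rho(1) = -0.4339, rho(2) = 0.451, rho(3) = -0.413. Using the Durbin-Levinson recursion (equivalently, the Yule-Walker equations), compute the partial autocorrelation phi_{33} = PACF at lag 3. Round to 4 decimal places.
\phi_{33} = -0.1929

The PACF at lag k is phi_{kk}, the last component of the solution
to the Yule-Walker system G_k phi = r_k where
  (G_k)_{ij} = rho(|i - j|), (r_k)_i = rho(i), i,j = 1..k.
Equivalently, Durbin-Levinson gives phi_{kk} iteratively:
  phi_{11} = rho(1)
  phi_{kk} = [rho(k) - sum_{j=1..k-1} phi_{k-1,j} rho(k-j)]
            / [1 - sum_{j=1..k-1} phi_{k-1,j} rho(j)],
  phi_{k,j} = phi_{k-1,j} - phi_{kk} phi_{k-1,k-j},  j = 1..k-1.
Step k = 1:
  phi_11 = rho(1) = -0.4339.
Step k = 2:
  phi_22 = [rho(2) - phi_11 rho(1)] / [1 - phi_11 rho(1)] = [0.451 - (-0.4339)(-0.4339)] / [1 - (-0.4339)(-0.4339)]
         = 0.26273079 / 0.81173079 = 0.323667.
  Update: phi_21 = phi_11 - phi_22 phi_11 = -0.4339 - (0.323667)(-0.4339) = -0.293461.
Step k = 3:
  phi_33 = [rho(3) - phi_21 rho(2) - phi_22 rho(1)] / [1 - phi_21 rho(1) - phi_22 rho(2)]
    numerator   = -0.413 - (-0.293461)(0.451) - (0.323667)(-0.4339) = -0.14020993
    denominator = 1 - (-0.293461)(-0.4339) - (0.323667)(0.451) = 0.7266934
  phi_33 = -0.14020993 / 0.7266934 = -0.1929.
Therefore phi_{33} = -0.1929.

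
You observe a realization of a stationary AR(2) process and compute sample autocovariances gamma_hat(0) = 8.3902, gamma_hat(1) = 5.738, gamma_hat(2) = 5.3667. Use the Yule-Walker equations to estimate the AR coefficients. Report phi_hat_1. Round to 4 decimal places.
\hat\phi_{1} = 0.4630

The Yule-Walker equations for an AR(p) process read, in matrix form,
  Gamma_p phi = r_p,   with   (Gamma_p)_{ij} = gamma(|i - j|),
                       (r_p)_i = gamma(i),   i,j = 1..p.
Substitute the sample gammas (Toeplitz matrix and right-hand side of size 2):
  Gamma_p = [[8.3902, 5.738], [5.738, 8.3902]]
  r_p     = [5.738, 5.3667]
Written out:
  8.3902 phi_1 + 5.738 phi_2 = 5.738
  5.738 phi_1 + 8.3902 phi_2 = 5.3667
Solve by Cramer's rule:
  det = gamma(0)^2 - gamma(1)^2 = (8.3902)^2 - (5.738)^2 = 70.39545604 - 32.924644 = 37.47081204
  phi_hat_1 = [gamma(1) gamma(0) - gamma(1) gamma(2)] / det = [(5.738)(8.3902) - (5.738)(5.3667)] / 37.47081204 = 17.348843 / 37.47081204 = 0.463
  phi_hat_2 = [gamma(0) gamma(2) - gamma(1)^2] / det = [(8.3902)(5.3667) - (5.738)^2] / 37.47081204 = 12.10304234 / 37.47081204 = 0.323
So phi_hat = [0.4630, 0.3230].
Therefore phi_hat_1 = 0.4630.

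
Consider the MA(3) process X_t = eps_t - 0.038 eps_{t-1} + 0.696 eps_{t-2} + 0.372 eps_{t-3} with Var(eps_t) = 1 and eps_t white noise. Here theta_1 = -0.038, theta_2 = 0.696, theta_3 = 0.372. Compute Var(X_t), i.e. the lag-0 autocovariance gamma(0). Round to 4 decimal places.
\gamma(0) = 1.6242

For an MA(q) process X_t = eps_t + sum_i theta_i eps_{t-i} with
Var(eps_t) = sigma^2, the variance is
  gamma(0) = sigma^2 * (1 + sum_i theta_i^2).
  sum_i theta_i^2 = (-0.038)^2 + (0.696)^2 + (0.372)^2 = 0.001444 + 0.484416 + 0.138384 = 0.624244.
  gamma(0) = 1 * (1 + 0.624244) = 1 * 1.624244 = 1.624244, which rounds to 1.6242.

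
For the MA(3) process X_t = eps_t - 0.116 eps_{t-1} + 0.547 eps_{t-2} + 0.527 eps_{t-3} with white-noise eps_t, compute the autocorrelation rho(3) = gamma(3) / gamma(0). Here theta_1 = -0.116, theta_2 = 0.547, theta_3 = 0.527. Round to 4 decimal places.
\rho(3) = 0.3314

For an MA(q) process with theta_0 = 1, the autocovariance is
  gamma(k) = sigma^2 * sum_{i=0..q-k} theta_i * theta_{i+k},
and rho(k) = gamma(k) / gamma(0). Sigma^2 cancels.
  numerator   = (1)*(0.527) = 0.527.
  denominator = (1)^2 + (-0.116)^2 + (0.547)^2 + (0.527)^2 = 1.590394.
  rho(3) = 0.527 / 1.590394 = 0.3314.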